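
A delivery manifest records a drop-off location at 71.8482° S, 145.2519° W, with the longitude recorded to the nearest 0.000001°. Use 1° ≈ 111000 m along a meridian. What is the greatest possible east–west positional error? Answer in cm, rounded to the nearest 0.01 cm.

Rounding to 6 decimal places leaves the longitude within ±5e-07° of the true value.
One degree of longitude at 71.8482° is 111000 × cos 71.8482° ≈ 111000 × 0.3115 = 34580.5 m.
East–west error: 5e-07° × 34580.5 m/° ≈ 0.0172902 m.
That is 0.0172902 m = 1.729 cm.

1.73 cm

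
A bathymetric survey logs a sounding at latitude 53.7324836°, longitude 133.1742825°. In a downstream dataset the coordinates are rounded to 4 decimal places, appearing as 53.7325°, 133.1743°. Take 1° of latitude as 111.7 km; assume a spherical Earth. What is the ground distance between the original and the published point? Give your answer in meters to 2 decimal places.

2.17 meters

The latitude changed by -0.0000164° and the longitude by -0.0000175°.
N–S: -0.0000164° × 111700 m/° = -1.83188 m.
East–west at this latitude: -0.0000175° × 111700 × cos 53.7325° ≈ -0.0000175 × 66076.8 = -1.15634 m.
Combined displacement = (1.83188² + 1.15634²)^½ ≈ 2.16631 m.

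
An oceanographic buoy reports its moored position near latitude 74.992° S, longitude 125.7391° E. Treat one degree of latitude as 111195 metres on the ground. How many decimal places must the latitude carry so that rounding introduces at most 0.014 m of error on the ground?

7 decimal places

One degree of latitude covers 111195 m.
N decimal places → at most half a unit in the last place, 0.5 × 10⁻ᴺ° = 111195/2 × 10⁻ᴺ m.
Need 0.5 × 111195 × 10⁻ᴺ ≤ 0.014 → 10⁻ᴺ ≤ 2.518e-07, so N ≥ 6.60.
N = 6 would give 0.0556 m (too coarse); N = 7 gives 0.00556 m ≤ 0.014 m.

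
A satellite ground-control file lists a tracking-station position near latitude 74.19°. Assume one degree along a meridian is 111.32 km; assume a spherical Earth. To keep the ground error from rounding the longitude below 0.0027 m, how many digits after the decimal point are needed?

7 decimal places

At 74.19° one degree of longitude covers 111320 × cos 74.19° ≈ 111320 × 0.2724 ≈ 30328.9 m.
N decimal places → at most half a unit in the last place, 0.5 × 10⁻ᴺ° = 30328.9/2 × 10⁻ᴺ m.
Setting 15164.5 × 10⁻ᴺ ≤ 0.0027 gives 10ᴺ ≥ 5.616e+06, i.e. N ≥ 6.75.
N = 6 would give 0.0152 m (too coarse); N = 7 gives 0.00152 m ≤ 0.0027 m.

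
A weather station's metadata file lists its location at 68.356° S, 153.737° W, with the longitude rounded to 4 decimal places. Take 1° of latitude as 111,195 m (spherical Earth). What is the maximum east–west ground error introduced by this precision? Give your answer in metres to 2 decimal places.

2.05 metres

Rounding to 4 decimal places leaves the longitude within ±5e-05° of the true value.
One degree of longitude at 68.356° is 111195 × cos 68.356° ≈ 111195 × 0.3688 = 41013 m.
So at most 5e-05° × 41013 ≈ 2.05065 m east–west.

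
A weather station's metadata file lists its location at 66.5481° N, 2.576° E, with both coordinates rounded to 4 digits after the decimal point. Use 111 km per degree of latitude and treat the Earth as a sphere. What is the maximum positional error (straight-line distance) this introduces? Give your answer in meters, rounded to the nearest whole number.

6 meters

Rounding to 4 decimal places leaves each coordinate within ±5e-05° of the true value.
North–south component: 5e-05° × 111000 = 5.55 m.
E–W at 66.5481°: 5e-05° × 111000 × cos 66.5481° = 5e-05 × 111000 × 0.3980 ≈ 2.20878 m.
The two errors are perpendicular, so the maximum displacement is √(5.55² + 2.20878²) ≈ 5.97338 m.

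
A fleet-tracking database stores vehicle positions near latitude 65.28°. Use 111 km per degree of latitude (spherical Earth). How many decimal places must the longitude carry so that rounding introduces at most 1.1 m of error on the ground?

5

At 65.28° one degree of longitude covers 111000 × cos 65.28° ≈ 111000 × 0.4182 ≈ 46418.4 m.
Rounding to N decimal places gives at most 0.5 × 10⁻ᴺ degrees of error, i.e. 0.5 × 10⁻ᴺ × 46418.4 m.
Setting 23209.2 × 10⁻ᴺ ≤ 1.1 gives 10ᴺ ≥ 2.11e+04, i.e. N ≥ 4.32.
N = 4 would give 2.32 m (too coarse); N = 5 gives 0.232 m ≤ 1.1 m.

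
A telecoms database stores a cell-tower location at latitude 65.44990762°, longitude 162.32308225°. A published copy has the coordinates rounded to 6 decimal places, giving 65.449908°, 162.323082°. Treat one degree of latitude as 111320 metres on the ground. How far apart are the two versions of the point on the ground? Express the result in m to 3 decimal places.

The latitude changed by -0.00000038° and the longitude by +0.00000025°.
N–S: -0.00000038° × 111320 m/° = -0.0423016 m.
East–west at this latitude: 0.00000025° × 111320 × cos 65.4499° ≈ 0.00000025 × 46252.2 = 0.011563 m.
Hypotenuse of the two orthogonal shifts: √(0.0423016² + 0.011563²) = 0.0438535 m.

0.044 m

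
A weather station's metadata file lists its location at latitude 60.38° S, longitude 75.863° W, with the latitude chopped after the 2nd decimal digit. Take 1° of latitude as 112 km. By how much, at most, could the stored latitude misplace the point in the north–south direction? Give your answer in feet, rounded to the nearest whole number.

3675 feet

Truncating at 2 decimal places can drop up to a full unit in the last place, so the latitude may be off by as much as 0.01°.
Along the meridian that is 0.01° × 112000 m/° = 1120 m.
In feet: 1120 m ÷ 0.3048 ≈ 3674.5 ft.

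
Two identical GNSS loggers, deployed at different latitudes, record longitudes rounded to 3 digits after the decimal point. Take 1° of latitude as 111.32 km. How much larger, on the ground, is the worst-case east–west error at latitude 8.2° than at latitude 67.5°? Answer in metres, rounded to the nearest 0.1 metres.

Rounding to 3 decimal places leaves the longitude within ±0.0005° of the true value.
Error at 8.2° = 0.0005° × 111320 × cos 8.2° ≈ 55.66 × 0.9898 = 55.091 m.
Error at 67.5° = 0.0005° × 111320 × cos 67.5° ≈ 55.66 × 0.3827 = 21.3 m.
Difference: 55.091 − 21.3 = 33.791 m.

33.8 metres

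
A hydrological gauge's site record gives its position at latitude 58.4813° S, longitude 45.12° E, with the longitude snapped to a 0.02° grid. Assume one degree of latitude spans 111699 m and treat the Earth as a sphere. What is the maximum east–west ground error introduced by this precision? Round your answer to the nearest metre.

584 metres

With a 0.02° grid the true value lies within half a step, ±0.02°/2 = ±0.01°, of the stored one.
At latitude 58.4813° a degree of longitude spans 111699 m × cos 58.4813° = 111699 × 0.5228 ≈ 58393.6 m.
Maximum E–W displacement: 0.01 × 58393.6 = 583.936 m.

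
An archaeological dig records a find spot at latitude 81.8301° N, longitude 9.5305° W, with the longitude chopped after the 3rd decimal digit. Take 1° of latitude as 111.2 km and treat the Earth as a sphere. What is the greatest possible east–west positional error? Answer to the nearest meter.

Truncating at 3 decimal places can drop up to a full unit in the last place, so the longitude may be off by as much as 0.001°.
One degree of longitude at 81.8301° is 111200 × cos 81.8301° ≈ 111200 × 0.1421 = 15802.5 m.
So at most 0.001° × 15802.5 ≈ 15.8025 m east–west.

16 meters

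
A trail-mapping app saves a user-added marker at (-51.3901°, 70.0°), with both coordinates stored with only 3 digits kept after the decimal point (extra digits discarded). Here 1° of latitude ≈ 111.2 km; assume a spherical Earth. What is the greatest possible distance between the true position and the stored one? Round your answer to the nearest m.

131 m

Truncating at 3 decimal places can drop up to a full unit in the last place, so each coordinate may be off by as much as 0.001°.
Latitude error → 0.001 × 111200 = 111.2 m along the meridian.
Longitude error → 0.001 × 111200 × cos 51.3901° = 0.001 × 111200 × 0.6240 ≈ 69.3904 m.
Worst case both components are at the extreme and orthogonal: √(111.2² + 69.3904²) ≈ 131.074 m.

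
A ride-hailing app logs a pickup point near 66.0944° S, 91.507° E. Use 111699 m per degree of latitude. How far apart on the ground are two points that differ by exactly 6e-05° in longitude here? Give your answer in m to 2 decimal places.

At 66.0944° a degree of longitude is 111699 × cos 66.0944° ≈ 45263.9 m, so 6e-05° corresponds to 2.71583 m.

2.72 m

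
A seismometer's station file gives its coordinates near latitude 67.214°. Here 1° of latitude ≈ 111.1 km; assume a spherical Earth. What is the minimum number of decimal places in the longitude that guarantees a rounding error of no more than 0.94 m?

At 67.214° one degree of longitude covers 111100 × cos 67.214° ≈ 111100 × 0.3873 ≈ 43028 m.
N decimal places → at most half a unit in the last place, 0.5 × 10⁻ᴺ° = 43028/2 × 10⁻ᴺ m.
Need 0.5 × 43028 × 10⁻ᴺ ≤ 0.94 → 10⁻ᴺ ≤ 4.369e-05, so N ≥ 4.36.
N = 4 would give 2.15 m (too coarse); N = 5 gives 0.215 m ≤ 0.94 m.

5 decimal places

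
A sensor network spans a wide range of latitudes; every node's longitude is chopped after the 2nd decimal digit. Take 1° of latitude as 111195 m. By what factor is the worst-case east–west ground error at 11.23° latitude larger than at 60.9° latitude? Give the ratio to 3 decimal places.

2.017

Truncating at 2 decimal places can drop up to a full unit in the last place, so the longitude may be off by as much as 0.01°.
At 11.23°: 0.01° × 111195 × cos 11.23° = 0.01 × 111195 × 0.9809 ≈ 1090.7 m.
Error at 60.9° = 0.01° × 111195 × cos 60.9° ≈ 1112 × 0.4863 = 540.78 m.
Ratio: 1090.7 / 540.78 = cos 11.23° / cos 60.9° ≈ 2.0168.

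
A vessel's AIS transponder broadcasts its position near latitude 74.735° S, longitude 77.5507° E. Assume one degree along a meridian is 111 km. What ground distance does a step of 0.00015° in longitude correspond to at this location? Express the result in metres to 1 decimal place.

0.00015° of longitude at 74.735° is 0.00015 × 111000 × cos 74.735° ≈ 0.00015 × 29224.5 = 4.38368 m.

4.4 metres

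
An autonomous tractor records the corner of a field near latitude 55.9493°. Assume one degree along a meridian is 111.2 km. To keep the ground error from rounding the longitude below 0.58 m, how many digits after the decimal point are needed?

5

At 55.9493° one degree of longitude covers 111200 × cos 55.9493° ≈ 111200 × 0.5599 ≈ 62263.8 m.
N decimal places → at most half a unit in the last place, 0.5 × 10⁻ᴺ° = 62263.8/2 × 10⁻ᴺ m.
Setting 31131.9 × 10⁻ᴺ ≤ 0.58 gives 10ᴺ ≥ 5.368e+04, i.e. N ≥ 4.73.
So 5 decimal places suffice (0.311 m); 4 would allow up to 3.11 m.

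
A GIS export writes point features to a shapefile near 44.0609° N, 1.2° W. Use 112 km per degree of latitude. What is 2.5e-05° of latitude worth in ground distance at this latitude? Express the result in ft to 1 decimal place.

2.5e-05° × 112000 m/° = 2.8 m.
In feet: 2.8 m ÷ 0.3048 ≈ 9.1864 ft.

9.2 ft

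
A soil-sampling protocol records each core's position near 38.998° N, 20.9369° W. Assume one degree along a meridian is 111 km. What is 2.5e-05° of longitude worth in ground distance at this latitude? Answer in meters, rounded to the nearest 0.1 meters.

2.2 meters

At 38.998° a degree of longitude is 111000 × cos 38.998° ≈ 86265.6 m, so 2.5e-05° corresponds to 2.15664 m.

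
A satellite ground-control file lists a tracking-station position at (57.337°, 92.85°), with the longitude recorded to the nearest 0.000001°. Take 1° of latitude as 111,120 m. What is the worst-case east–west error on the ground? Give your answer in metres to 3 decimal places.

Rounding to 6 decimal places leaves the longitude within ±5e-07° of the true value.
Parallels shrink by cos φ, so at 57.337° a degree of longitude is 111120 × 0.5397 ≈ 59971.1 m.
So at most 5e-07° × 59971.1 ≈ 0.0299856 m east–west.

0.030 metres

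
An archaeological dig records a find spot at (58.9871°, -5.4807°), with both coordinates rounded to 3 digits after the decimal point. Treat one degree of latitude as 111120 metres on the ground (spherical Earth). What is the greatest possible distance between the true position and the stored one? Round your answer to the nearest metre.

Rounding to 3 decimal places leaves each coordinate within ±0.0005° of the true value.
N–S: 0.0005° × 111120 m/° = 55.56 m.
E–W at 58.9871°: 0.0005° × 111120 × cos 58.9871° = 0.0005 × 111120 × 0.5152 ≈ 28.6262 m.
The two errors are perpendicular, so the maximum displacement is √(55.56² + 28.6262²) ≈ 62.501 m.

63 metres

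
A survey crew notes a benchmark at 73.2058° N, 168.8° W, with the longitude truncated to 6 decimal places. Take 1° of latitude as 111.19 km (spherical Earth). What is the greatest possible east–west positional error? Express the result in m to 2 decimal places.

0.03 m

Truncating at 6 decimal places can drop up to a full unit in the last place, so the longitude may be off by as much as 1e-06°.
Parallels shrink by cos φ, so at 73.2058° a degree of longitude is 111190 × 0.2889 ≈ 32126.7 m.
So at most 1e-06° × 32126.7 ≈ 0.0321267 m east–west.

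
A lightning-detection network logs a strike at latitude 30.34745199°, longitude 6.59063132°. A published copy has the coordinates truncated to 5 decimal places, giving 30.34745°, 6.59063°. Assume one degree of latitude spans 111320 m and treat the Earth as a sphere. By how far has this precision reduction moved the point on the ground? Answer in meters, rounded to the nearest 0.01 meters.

0.26 meters

Δlat = 30.34745199 − 30.34745 = +0.00000199°; Δlon = 6.59063132 − 6.59063 = +0.00000132°.
N–S: 0.00000199° × 111320 m/° = 0.221527 m.
E–W at 30.3474°: 0.00000132° × 111320 × cos 30.3474° = 0.00000132 × 111320 × 0.8630 ≈ 0.126808 m.
Combined displacement = (0.221527² + 0.126808²)^½ ≈ 0.255254 m.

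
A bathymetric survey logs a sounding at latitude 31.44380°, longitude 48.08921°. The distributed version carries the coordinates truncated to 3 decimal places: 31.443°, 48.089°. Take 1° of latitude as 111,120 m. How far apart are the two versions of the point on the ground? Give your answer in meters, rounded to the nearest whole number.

91 meters

The latitude changed by +0.00080° and the longitude by +0.00021°.
N–S: 0.00080° × 111120 m/° = 88.896 m.
E–W at 31.443°: 0.00021° × 111120 × cos 31.443° = 0.00021 × 111120 × 0.8532 ≈ 19.9086 m.
Hypotenuse of the two orthogonal shifts: √(88.896² + 19.9086²) = 91.098 m.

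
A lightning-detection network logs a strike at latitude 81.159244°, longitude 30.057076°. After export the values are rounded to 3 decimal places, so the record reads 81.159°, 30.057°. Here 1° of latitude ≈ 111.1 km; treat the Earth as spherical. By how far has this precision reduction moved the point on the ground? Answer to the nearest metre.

27 metres

Δlat = 81.159244 − 81.159 = +0.000244°; Δlon = 30.057076 − 30.057 = +0.000076°.
North–south shift: 0.000244 × 111100 = 27.1084 m.
East–west at this latitude: 0.000076° × 111100 × cos 81.159° ≈ 0.000076 × 17075.3 = 1.29772 m.
Hypotenuse of the two orthogonal shifts: √(27.1084² + 1.29772²) = 27.1394 m.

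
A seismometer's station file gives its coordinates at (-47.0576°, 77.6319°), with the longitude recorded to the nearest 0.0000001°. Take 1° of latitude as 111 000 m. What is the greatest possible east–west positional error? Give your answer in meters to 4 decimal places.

Rounding to 7 decimal places leaves the longitude within ±5e-08° of the true value.
Parallels shrink by cos φ, so at 47.0576° a degree of longitude is 111000 × 0.6813 ≈ 75620.2 m.
So at most 5e-08° × 75620.2 ≈ 0.00378101 m east–west.

0.0038 meters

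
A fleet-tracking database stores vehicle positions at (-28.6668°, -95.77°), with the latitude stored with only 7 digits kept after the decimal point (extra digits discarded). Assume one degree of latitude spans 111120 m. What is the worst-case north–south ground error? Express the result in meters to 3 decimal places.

0.011 meters

Truncating at 7 decimal places can drop up to a full unit in the last place, so the latitude may be off by as much as 1e-07°.
North–south distance: 1e-07° × 111120 m/° = 0.011112 m.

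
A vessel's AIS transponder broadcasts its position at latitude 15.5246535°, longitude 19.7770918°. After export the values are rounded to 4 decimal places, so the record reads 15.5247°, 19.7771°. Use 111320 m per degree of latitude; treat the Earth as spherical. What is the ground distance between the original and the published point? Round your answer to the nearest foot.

17 feet

Δlat = 15.5246535 − 15.5247 = -0.0000465°; Δlon = 19.7770918 − 19.7771 = -0.0000082°.
N–S: -0.0000465° × 111320 m/° = -5.17638 m.
East–west at this latitude: -0.0000082° × 111320 × cos 15.5247° ≈ -0.0000082 × 107259 = -0.87952 m.
Hypotenuse of the two orthogonal shifts: √(5.17638² + 0.87952²) = 5.25057 m.
In feet: 5.25057 m ÷ 0.3048 ≈ 17.226 ft.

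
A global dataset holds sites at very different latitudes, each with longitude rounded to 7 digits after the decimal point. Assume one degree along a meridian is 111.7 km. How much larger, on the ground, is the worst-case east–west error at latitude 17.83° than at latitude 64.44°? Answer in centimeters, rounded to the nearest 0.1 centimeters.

0.3 centimeters

Rounding to 7 decimal places leaves the longitude within ±5e-08° of the true value.
Error at 17.83° = 5e-08° × 111700 × cos 17.83° ≈ 0.005585 × 0.9520 = 0.0053167 m.
At 64.44°: 5e-08° × 111700 × cos 64.44° = 5e-08 × 111700 × 0.4315 ≈ 0.0024097 m.
Difference: 0.0053167 − 0.0024097 = 0.0029071 m.
That is 0.00290707 m = 0.29071 cm.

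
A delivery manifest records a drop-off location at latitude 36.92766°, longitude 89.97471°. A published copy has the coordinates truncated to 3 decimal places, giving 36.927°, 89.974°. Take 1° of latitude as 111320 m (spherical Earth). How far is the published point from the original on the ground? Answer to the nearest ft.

The latitude changed by +0.00066° and the longitude by +0.00071°.
North–south shift: 0.00066 × 111320 = 73.4712 m.
E–W at 36.927°: 0.00071° × 111320 × cos 36.927° = 0.00071 × 111320 × 0.7994 ≈ 63.1825 m.
Hypotenuse of the two orthogonal shifts: √(73.4712² + 63.1825²) = 96.9022 m.
In feet: 96.9022 m ÷ 0.3048 ≈ 317.92 ft.

318 ft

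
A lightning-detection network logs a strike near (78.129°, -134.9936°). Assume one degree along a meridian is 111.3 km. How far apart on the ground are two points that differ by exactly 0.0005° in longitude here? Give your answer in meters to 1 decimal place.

At 78.129° a degree of longitude is 111300 × cos 78.129° ≈ 22895.4 m, so 0.0005° corresponds to 11.4477 m.

11.4 meters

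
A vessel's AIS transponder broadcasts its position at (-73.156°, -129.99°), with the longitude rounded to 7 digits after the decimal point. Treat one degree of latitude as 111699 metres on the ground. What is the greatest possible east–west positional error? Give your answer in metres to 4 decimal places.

0.0016 metres

Rounding to 7 decimal places leaves the longitude within ±5e-08° of the true value.
Parallels shrink by cos φ, so at 73.156° a degree of longitude is 111699 × 0.2898 ≈ 32366.7 m.
Maximum E–W displacement: 5e-08 × 32366.7 = 0.00161833 m.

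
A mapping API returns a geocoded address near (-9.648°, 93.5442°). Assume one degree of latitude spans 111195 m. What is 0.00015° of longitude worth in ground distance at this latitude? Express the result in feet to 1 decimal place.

53.9 feet

At 9.648° a degree of longitude is 111195 × cos 9.648° ≈ 109622 m, so 0.00015° corresponds to 16.4433 m.
Converting: 16.4433 m × 3.2808 ft/m ≈ 53.948 ft.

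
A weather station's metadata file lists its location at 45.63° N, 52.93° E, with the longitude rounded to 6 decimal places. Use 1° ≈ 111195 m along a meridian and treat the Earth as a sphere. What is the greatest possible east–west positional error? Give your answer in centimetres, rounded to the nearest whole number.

4 centimetres

Rounding to 6 decimal places leaves the longitude within ±5e-07° of the true value.
One degree of longitude at 45.63° is 111195 × cos 45.63° ≈ 111195 × 0.6993 = 77757.5 m.
East–west error: 5e-07° × 77757.5 m/° ≈ 0.0388787 m.
That is 0.0388787 m = 3.8879 cm.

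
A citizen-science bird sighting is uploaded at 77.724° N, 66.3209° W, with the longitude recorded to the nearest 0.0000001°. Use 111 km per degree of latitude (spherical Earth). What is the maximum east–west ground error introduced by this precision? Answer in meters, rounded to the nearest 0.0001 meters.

0.0012 meters

Rounding to 7 decimal places leaves the longitude within ±5e-08° of the true value.
One degree of longitude at 77.724° is 111000 × cos 77.724° ≈ 111000 × 0.2126 = 23600.9 m.
So at most 5e-08° × 23600.9 ≈ 0.00118005 m east–west.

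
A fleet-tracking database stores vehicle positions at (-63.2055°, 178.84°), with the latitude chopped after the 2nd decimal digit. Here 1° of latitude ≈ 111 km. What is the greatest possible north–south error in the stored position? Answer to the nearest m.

Truncating at 2 decimal places can drop up to a full unit in the last place, so the latitude may be off by as much as 0.01°.
Along the meridian that is 0.01° × 111000 m/° = 1110 m.

1110 m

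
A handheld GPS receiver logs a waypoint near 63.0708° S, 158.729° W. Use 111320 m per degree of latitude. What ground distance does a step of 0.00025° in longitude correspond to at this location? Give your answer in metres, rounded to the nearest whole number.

13 metres

One degree of longitude here spans 111320 × cos 63.0708° = 111320 × 0.4529 ≈ 50415.6 m; 0.00025° of that is 12.6039 m.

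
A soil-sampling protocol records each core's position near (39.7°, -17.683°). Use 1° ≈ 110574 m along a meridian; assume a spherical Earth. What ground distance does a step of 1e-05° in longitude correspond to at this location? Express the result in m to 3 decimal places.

0.851 m

At 39.7° a degree of longitude is 110574 × cos 39.7° ≈ 85075.6 m, so 1e-05° corresponds to 0.850756 m.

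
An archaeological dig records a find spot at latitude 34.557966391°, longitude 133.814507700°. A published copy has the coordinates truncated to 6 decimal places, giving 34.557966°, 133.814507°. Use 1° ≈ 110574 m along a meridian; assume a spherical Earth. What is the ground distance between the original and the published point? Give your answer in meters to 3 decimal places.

Δlat = 34.557966391 − 34.557966 = +0.000000391°; Δlon = 133.814507700 − 133.814507 = +0.000000700°.
N–S: 0.000000391° × 110574 m/° = 0.0432344 m.
East–west at this latitude: 0.000000700° × 110574 × cos 34.558° ≈ 0.000000700 × 91063.5 = 0.0637445 m.
Combined displacement = (0.0432344² + 0.0637445²)^½ ≈ 0.0770232 m.

0.077 meters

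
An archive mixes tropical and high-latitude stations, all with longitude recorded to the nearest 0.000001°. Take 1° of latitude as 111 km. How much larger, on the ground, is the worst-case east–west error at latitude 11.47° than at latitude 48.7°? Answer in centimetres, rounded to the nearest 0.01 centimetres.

1.78 centimetres

Rounding to 6 decimal places leaves the longitude within ±5e-07° of the true value.
Error at 11.47° = 5e-07° × 111000 × cos 11.47° ≈ 0.0555 × 0.9800 = 0.054392 m.
Error at 48.7° = 5e-07° × 111000 × cos 48.7° ≈ 0.0555 × 0.6600 = 0.03663 m.
Difference: 0.054392 − 0.03663 = 0.017762 m.
That is 0.0177615 m = 1.7762 cm.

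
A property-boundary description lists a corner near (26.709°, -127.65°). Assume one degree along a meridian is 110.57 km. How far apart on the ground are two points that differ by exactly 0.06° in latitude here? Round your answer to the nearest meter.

0.06° × 110570 m/° = 6634.2 m.

6634 meters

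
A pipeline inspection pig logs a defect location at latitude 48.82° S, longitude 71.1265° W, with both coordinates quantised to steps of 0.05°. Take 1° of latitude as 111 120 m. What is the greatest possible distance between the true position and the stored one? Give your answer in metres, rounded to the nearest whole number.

3326 metres

With a 0.05° grid the true value lies within half a step, ±0.05°/2 = ±0.025°, of the stored one.
N–S: 0.025° × 111120 m/° = 2778 m.
Longitude error → 0.025 × 111120 × cos 48.82° = 0.025 × 111120 × 0.6584 ≈ 1829.11 m.
Worst case both components are at the extreme and orthogonal: √(2778² + 1829.11²) ≈ 3326.1 m.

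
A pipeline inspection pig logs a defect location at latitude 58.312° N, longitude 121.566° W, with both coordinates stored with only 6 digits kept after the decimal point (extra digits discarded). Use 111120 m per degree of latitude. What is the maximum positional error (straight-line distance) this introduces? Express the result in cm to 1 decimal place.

Truncating at 6 decimal places can drop up to a full unit in the last place, so each coordinate may be off by as much as 1e-06°.
N–S: 1e-06° × 111120 m/° = 0.11112 m.
Longitude error → 1e-06 × 111120 × cos 58.312° = 1e-06 × 111120 × 0.5253 ≈ 0.0583706 m.
Combining orthogonally: (0.11112² + 0.0583706²)^½ ≈ 0.125518 m.
That is 0.125518 m = 12.552 cm.

12.6 cm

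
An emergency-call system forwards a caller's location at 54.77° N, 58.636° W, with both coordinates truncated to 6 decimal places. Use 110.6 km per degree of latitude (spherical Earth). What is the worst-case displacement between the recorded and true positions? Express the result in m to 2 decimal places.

Truncating at 6 decimal places can drop up to a full unit in the last place, so each coordinate may be off by as much as 1e-06°.
North–south component: 1e-06° × 110600 = 0.1106 m.
East–west component at 54.77°: 1e-06° × 110600 × cos 54.77° ≈ 1e-06 × 63800.7 ≈ 0.0638007 m.
The two errors are perpendicular, so the maximum displacement is √(0.1106² + 0.0638007²) ≈ 0.127683 m.

0.13 m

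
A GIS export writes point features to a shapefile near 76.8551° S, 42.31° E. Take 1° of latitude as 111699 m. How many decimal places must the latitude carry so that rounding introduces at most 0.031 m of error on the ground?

One degree of latitude covers 111699 m.
N decimal places → at most half a unit in the last place, 0.5 × 10⁻ᴺ° = 111699/2 × 10⁻ᴺ m.
Need 0.5 × 111699 × 10⁻ᴺ ≤ 0.031 → 10⁻ᴺ ≤ 5.551e-07, so N ≥ 6.26.
N = 6 would give 0.0558 m (too coarse); N = 7 gives 0.00558 m ≤ 0.031 m.

7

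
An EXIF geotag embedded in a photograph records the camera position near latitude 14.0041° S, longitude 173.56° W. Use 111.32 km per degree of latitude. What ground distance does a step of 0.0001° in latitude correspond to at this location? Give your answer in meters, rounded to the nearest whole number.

0.0001° × 111320 m/° = 11.132 m.

11 meters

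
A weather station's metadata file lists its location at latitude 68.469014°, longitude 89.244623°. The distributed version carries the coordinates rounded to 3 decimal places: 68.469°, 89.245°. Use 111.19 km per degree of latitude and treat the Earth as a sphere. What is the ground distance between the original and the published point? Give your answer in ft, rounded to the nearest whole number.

Δlat = 68.469014 − 68.469 = +0.000014°; Δlon = 89.244623 − 89.245 = -0.000377°.
North–south shift: 0.000014 × 111190 = 1.55666 m.
East–west at this latitude: -0.000377° × 111190 × cos 68.469° ≈ -0.000377 × 40807.2 = -15.3843 m.
Distance: √(1.55666² + 15.3843²) ≈ 15.4629 m.
In feet: 15.4629 m ÷ 0.3048 ≈ 50.731 ft.

51 ft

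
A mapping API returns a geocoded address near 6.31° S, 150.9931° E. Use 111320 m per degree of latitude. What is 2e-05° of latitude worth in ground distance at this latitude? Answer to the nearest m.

2 m

Along a meridian 2e-05° is 2e-05 × 111320 = 2.2264 m.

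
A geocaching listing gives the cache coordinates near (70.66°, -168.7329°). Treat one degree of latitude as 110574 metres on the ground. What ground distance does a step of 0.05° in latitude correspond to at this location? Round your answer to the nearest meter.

5529 meters

Along a meridian 0.05° is 0.05 × 110574 = 5528.7 m.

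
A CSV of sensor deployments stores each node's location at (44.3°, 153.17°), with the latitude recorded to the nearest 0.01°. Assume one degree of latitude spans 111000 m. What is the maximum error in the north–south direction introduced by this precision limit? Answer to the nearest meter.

Rounding to 2 decimal places leaves the latitude within ±0.005° of the true value.
Along the meridian that is 0.005° × 111000 m/° = 555 m.

555 meters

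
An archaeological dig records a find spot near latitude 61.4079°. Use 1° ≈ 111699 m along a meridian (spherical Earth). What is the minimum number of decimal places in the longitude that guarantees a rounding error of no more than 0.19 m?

6 decimal places

At 61.4079° one degree of longitude covers 111699 × cos 61.4079° ≈ 111699 × 0.4786 ≈ 53455.9 m.
With N decimal places the half-ulp bound is 0.5·10⁻ᴺ°, or 0.5·10⁻ᴺ × 53455.9 m on the ground.
Setting 26727.9 × 10⁻ᴺ ≤ 0.19 gives 10ᴺ ≥ 1.407e+05, i.e. N ≥ 5.15.
At 5 places the error can reach 0.267 m, but 6 places keeps it to 0.0267 m.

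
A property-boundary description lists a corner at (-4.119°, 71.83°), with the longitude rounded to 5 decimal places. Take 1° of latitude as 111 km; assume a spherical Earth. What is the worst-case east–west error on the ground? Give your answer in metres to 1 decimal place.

0.6 metres

Rounding to 5 decimal places leaves the longitude within ±5e-06° of the true value.
One degree of longitude at 4.119° is 111000 × cos 4.119° ≈ 111000 × 0.9974 = 110713 m.
Maximum E–W displacement: 5e-06 × 110713 = 0.553566 m.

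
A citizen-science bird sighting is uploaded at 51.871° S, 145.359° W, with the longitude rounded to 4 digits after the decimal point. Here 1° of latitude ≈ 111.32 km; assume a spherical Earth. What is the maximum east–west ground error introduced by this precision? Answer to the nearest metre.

Rounding to 4 decimal places leaves the longitude within ±5e-05° of the true value.
One degree of longitude at 51.871° is 111320 × cos 51.871° ≈ 111320 × 0.6174 = 68732.8 m.
East–west error: 5e-05° × 68732.8 m/° ≈ 3.43664 m.

3 metres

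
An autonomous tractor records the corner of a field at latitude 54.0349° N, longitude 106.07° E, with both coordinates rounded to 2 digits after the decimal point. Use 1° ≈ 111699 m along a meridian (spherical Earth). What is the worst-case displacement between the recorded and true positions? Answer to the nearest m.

648 m

Rounding to 2 decimal places leaves each coordinate within ±0.005° of the true value.
N–S: 0.005° × 111699 m/° = 558.495 m.
East–west component at 54.0349°: 0.005° × 111699 × cos 54.0349° ≈ 0.005 × 65600 ≈ 328 m.
The two errors are perpendicular, so the maximum displacement is √(558.495² + 328²) ≈ 647.689 m.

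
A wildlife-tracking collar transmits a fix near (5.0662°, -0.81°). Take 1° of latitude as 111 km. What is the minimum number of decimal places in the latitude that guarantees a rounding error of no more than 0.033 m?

One degree of latitude covers 111000 m.
Rounding to N decimal places gives at most 0.5 × 10⁻ᴺ degrees of error, i.e. 0.5 × 10⁻ᴺ × 111000 m.
Need 0.5 × 111000 × 10⁻ᴺ ≤ 0.033 → 10⁻ᴺ ≤ 5.946e-07, so N ≥ 6.23.
N = 6 would give 0.0555 m (too coarse); N = 7 gives 0.00555 m ≤ 0.033 m.

7 decimal places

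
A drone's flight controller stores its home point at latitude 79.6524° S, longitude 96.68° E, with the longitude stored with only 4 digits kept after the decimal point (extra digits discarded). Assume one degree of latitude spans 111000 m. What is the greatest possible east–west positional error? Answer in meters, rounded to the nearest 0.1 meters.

2.0 meters

Truncating at 4 decimal places can drop up to a full unit in the last place, so the longitude may be off by as much as 0.0001°.
One degree of longitude at 79.6524° is 111000 × cos 79.6524° ≈ 111000 × 0.1796 = 19937.8 m.
East–west error: 0.0001° × 19937.8 m/° ≈ 1.99378 m.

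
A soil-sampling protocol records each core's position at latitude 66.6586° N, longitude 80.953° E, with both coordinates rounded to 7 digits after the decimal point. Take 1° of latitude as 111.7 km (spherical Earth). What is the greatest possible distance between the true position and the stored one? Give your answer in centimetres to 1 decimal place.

0.6 centimetres

Rounding to 7 decimal places leaves each coordinate within ±5e-08° of the true value.
North–south component: 5e-08° × 111700 = 0.005585 m.
East–west component at 66.6586°: 5e-08° × 111700 × cos 66.6586° ≈ 5e-08 × 44256.5 ≈ 0.00221283 m.
The two errors are perpendicular, so the maximum displacement is √(0.005585² + 0.00221283²) ≈ 0.0060074 m.
That is 0.0060074 m = 0.60074 cm.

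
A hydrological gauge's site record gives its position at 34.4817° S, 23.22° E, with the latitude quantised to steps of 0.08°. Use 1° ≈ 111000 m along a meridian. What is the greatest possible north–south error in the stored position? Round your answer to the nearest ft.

14567 ft

With a 0.08° grid the true value lies within half a step, ±0.08°/2 = ±0.04°, of the stored one.
North–south distance: 0.04° × 111000 m/° = 4440 m.
Converting: 4440 m × 3.2808 ft/m ≈ 14567 ft.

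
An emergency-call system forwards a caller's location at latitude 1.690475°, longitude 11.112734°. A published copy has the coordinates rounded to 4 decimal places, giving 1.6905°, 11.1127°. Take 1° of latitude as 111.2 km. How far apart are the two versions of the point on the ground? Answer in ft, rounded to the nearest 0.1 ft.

Δlat = 1.690475 − 1.6905 = -0.000025°; Δlon = 11.112734 − 11.1127 = +0.000034°.
North–south shift: -0.000025 × 111200 = -2.78 m.
East–west at this latitude: 0.000034° × 111200 × cos 1.6905° ≈ 0.000034 × 111152 = 3.77915 m.
Combined displacement = (2.78² + 3.77915²)^½ ≈ 4.69153 m.
In feet: 4.69153 m ÷ 0.3048 ≈ 15.392 ft.

15.4 ft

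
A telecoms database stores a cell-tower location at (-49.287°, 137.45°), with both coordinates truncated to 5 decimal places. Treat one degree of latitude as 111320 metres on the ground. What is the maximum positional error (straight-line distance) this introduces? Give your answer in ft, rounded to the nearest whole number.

4 ft

Truncating at 5 decimal places can drop up to a full unit in the last place, so each coordinate may be off by as much as 1e-05°.
Latitude error → 1e-05 × 111320 = 1.1132 m along the meridian.
E–W at 49.287°: 1e-05° × 111320 × cos 49.287° = 1e-05 × 111320 × 0.6523 ≈ 0.726107 m.
The two errors are perpendicular, so the maximum displacement is √(1.1132² + 0.726107²) ≈ 1.32908 m.
In feet: 1.32908 m ÷ 0.3048 ≈ 4.3605 ft.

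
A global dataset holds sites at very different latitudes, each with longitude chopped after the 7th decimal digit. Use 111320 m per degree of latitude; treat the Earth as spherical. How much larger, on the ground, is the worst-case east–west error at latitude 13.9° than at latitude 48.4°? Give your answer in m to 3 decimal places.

Truncating at 7 decimal places can drop up to a full unit in the last place, so the longitude may be off by as much as 1e-07°.
At 13.9°: 1e-07° × 111320 × cos 13.9° = 1e-07 × 111320 × 0.9707 ≈ 0.010806 m.
Error at 48.4° = 1e-07° × 111320 × cos 48.4° ≈ 0.011132 × 0.6639 = 0.0073908 m.
So the lower-latitude error exceeds the higher by 0.010806 − 0.0073908 = 0.0034152 m.

0.003 m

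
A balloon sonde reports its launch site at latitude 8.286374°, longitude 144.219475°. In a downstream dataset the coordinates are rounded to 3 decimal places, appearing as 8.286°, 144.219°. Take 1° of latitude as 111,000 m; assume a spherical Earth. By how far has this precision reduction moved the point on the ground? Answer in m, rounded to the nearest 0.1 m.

The latitude changed by +0.000374° and the longitude by +0.000475°.
N–S: 0.000374° × 111000 m/° = 41.514 m.
East–west at this latitude: 0.000475° × 111000 × cos 8.286° ≈ 0.000475 × 109841 = 52.1746 m.
Combined displacement = (41.514² + 52.1746²)^½ ≈ 66.6753 m.

66.7 m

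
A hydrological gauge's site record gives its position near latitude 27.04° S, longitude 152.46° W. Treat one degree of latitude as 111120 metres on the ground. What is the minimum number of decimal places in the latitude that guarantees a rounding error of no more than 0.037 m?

7 decimal places

One degree of latitude covers 111120 m.
With N decimal places the half-ulp bound is 0.5·10⁻ᴺ°, or 0.5·10⁻ᴺ × 111120 m on the ground.
Setting 55560 × 10⁻ᴺ ≤ 0.037 gives 10ᴺ ≥ 1.502e+06, i.e. N ≥ 6.18.
So 7 decimal places suffice (0.00556 m); 6 would allow up to 0.0556 m.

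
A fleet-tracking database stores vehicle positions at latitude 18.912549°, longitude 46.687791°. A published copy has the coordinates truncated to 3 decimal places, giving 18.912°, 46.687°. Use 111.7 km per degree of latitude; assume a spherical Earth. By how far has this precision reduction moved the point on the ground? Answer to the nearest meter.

The latitude changed by +0.000549° and the longitude by +0.000791°.
N–S: 0.000549° × 111700 m/° = 61.3233 m.
E–W at 18.912°: 0.000791° × 111700 × cos 18.912° = 0.000791 × 111700 × 0.9460 ≈ 83.5851 m.
Combined displacement = (61.3233² + 83.5851²)^½ ≈ 103.668 m.

104 meters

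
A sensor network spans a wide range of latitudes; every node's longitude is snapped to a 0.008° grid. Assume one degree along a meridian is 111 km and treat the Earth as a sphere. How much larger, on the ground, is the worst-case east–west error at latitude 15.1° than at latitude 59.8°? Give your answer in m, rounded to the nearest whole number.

205 m

With a 0.008° grid the true value lies within half a step, ±0.008°/2 = ±0.004°, of the stored one.
Error at 15.1° = 0.004° × 111000 × cos 15.1° ≈ 444 × 0.9655 = 428.67 m.
At 59.8°: 0.004° × 111000 × cos 59.8° = 0.004 × 111000 × 0.5030 ≈ 223.34 m.
So the lower-latitude error exceeds the higher by 428.67 − 223.34 = 205.33 m.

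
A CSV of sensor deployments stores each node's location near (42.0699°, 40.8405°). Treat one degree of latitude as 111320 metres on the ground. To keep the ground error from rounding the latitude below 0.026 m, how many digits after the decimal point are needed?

One degree of latitude covers 111320 m.
N decimal places → at most half a unit in the last place, 0.5 × 10⁻ᴺ° = 111320/2 × 10⁻ᴺ m.
Need 0.5 × 111320 × 10⁻ᴺ ≤ 0.026 → 10⁻ᴺ ≤ 4.671e-07, so N ≥ 6.33.
So 7 decimal places suffice (0.00557 m); 6 would allow up to 0.0557 m.

7 decimal places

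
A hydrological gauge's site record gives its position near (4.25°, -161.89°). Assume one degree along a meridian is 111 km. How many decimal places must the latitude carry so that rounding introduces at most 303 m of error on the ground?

3

One degree of latitude covers 111000 m.
N decimal places → at most half a unit in the last place, 0.5 × 10⁻ᴺ° = 111000/2 × 10⁻ᴺ m.
Need 0.5 × 111000 × 10⁻ᴺ ≤ 303 → 10⁻ᴺ ≤ 5.459e-03, so N ≥ 2.26.
At 2 places the error can reach 555 m, but 3 places keeps it to 55.5 m.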